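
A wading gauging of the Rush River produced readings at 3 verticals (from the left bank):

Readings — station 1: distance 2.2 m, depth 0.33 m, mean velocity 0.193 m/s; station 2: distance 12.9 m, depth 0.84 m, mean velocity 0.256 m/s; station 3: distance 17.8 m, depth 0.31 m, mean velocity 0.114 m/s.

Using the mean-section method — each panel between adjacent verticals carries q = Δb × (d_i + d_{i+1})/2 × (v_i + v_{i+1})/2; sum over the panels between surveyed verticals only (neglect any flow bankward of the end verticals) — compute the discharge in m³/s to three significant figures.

Panel 1-2: Δb = 10.7 m, d̄ = (0.33+0.84)/2 = 0.585, v̄ = (0.193+0.256)/2 = 0.2245 → q = 10.7×0.585×0.2245 = 1.405 m³/s
Panel 2-3: Δb = 4.9 m, d̄ = (0.84+0.31)/2 = 0.575, v̄ = (0.256+0.114)/2 = 0.185 → q = 4.9×0.575×0.185 = 0.5212 m³/s
Q = Σ q = 1.926 m³/s

1.93 m³/s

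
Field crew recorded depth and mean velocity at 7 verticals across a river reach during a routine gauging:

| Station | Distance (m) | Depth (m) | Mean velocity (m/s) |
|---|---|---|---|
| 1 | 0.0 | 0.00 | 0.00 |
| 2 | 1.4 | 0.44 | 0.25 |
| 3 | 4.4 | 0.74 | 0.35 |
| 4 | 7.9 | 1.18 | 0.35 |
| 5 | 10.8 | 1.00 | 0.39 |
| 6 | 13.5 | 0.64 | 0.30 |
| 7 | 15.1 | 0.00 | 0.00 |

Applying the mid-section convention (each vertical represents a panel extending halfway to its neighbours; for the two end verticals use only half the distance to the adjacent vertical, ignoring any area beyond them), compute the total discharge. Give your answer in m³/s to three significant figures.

3.91 m³/s

w_2 = (4.4 − 0.0)/2 = 2.2 m; q_2 = 0.25 × 0.44 × 2.2 = 0.2420 m³/s
w_3 = (7.9 − 1.4)/2 = 3.25 m; q_3 = 0.35 × 0.74 × 3.25 = 0.8418 m³/s
w_4 = (10.8 − 4.4)/2 = 3.2 m; q_4 = 0.35 × 1.18 × 3.2 = 1.322 m³/s
w_5 = (13.5 − 7.9)/2 = 2.8 m; q_5 = 0.39 × 1.00 × 2.8 = 1.092 m³/s
w_6 = (15.1 − 10.8)/2 = 2.15 m; q_6 = 0.30 × 0.64 × 2.15 = 0.4128 m³/s
Stations 1, 7 contribute zero (depth or velocity is 0).
Q = Σ qᵢ = 3.910 m³/s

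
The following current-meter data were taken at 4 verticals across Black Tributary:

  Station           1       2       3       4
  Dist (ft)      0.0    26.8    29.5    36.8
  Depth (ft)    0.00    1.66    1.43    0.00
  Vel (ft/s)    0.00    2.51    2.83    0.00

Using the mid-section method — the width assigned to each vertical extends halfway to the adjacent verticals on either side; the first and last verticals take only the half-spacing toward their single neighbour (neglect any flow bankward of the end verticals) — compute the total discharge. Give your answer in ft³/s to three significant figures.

w_2 = (29.5 − 0.0)/2 = 14.75 ft; q_2 = 2.51 × 1.66 × 14.75 = 61.46 ft³/s
w_3 = (36.8 − 26.8)/2 = 5 ft; q_3 = 2.83 × 1.43 × 5 = 20.23 ft³/s
Stations 1, 4 contribute zero (depth or velocity is 0).
Q = Σ qᵢ = 81.69 ft³/s

81.7 ft³/s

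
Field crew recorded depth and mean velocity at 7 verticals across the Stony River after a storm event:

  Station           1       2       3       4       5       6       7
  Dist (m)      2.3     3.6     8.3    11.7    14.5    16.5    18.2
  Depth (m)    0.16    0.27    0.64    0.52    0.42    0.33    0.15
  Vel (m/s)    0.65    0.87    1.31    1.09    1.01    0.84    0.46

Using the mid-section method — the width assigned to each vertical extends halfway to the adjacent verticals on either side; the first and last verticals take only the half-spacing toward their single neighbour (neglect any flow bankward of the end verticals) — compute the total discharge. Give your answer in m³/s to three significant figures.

w_1 = (3.6 − 2.3)/2 = 0.65 m; q_1 = 0.65 × 0.16 × 0.65 = 0.06760 m³/s
w_2 = (8.3 − 2.3)/2 = 3 m; q_2 = 0.87 × 0.27 × 3 = 0.7047 m³/s
w_3 = (11.7 − 3.6)/2 = 4.05 m; q_3 = 1.31 × 0.64 × 4.05 = 3.396 m³/s
w_4 = (14.5 − 8.3)/2 = 3.1 m; q_4 = 1.09 × 0.52 × 3.1 = 1.757 m³/s
w_5 = (16.5 − 11.7)/2 = 2.4 m; q_5 = 1.01 × 0.42 × 2.4 = 1.018 m³/s
w_6 = (18.2 − 14.5)/2 = 1.85 m; q_6 = 0.84 × 0.33 × 1.85 = 0.5128 m³/s
w_7 = (18.2 − 16.5)/2 = 0.85 m; q_7 = 0.46 × 0.15 × 0.85 = 0.05865 m³/s
Q = Σ qᵢ = 7.514 m³/s

7.51 m³/s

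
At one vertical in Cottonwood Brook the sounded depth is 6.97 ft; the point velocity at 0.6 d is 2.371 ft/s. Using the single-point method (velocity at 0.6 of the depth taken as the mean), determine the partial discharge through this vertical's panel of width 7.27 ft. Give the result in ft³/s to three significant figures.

120 ft³/s

v̄ = v₀.₆ = 2.371 ft/s
q = v̄ × d × w = 2.371 × 6.97 × 7.27 = 120.1 ft³/s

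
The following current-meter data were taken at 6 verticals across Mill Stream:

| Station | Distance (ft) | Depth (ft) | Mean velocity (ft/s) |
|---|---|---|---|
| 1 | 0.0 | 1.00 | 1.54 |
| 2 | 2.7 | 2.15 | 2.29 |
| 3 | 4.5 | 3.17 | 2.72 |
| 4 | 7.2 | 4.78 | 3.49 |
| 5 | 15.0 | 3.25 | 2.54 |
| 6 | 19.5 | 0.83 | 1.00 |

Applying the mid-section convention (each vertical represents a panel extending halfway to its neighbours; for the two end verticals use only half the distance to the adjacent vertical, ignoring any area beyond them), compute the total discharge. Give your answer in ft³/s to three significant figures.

w_1 = (2.7 − 0.0)/2 = 1.35 ft; q_1 = 1.54 × 1.00 × 1.35 = 2.079 ft³/s
w_2 = (4.5 − 0.0)/2 = 2.25 ft; q_2 = 2.29 × 2.15 × 2.25 = 11.08 ft³/s
w_3 = (7.2 − 2.7)/2 = 2.25 ft; q_3 = 2.72 × 3.17 × 2.25 = 19.40 ft³/s
w_4 = (15.0 − 4.5)/2 = 5.25 ft; q_4 = 3.49 × 4.78 × 5.25 = 87.58 ft³/s
w_5 = (19.5 − 7.2)/2 = 6.15 ft; q_5 = 2.54 × 3.25 × 6.15 = 50.77 ft³/s
w_6 = (19.5 − 15.0)/2 = 2.25 ft; q_6 = 1.00 × 0.83 × 2.25 = 1.868 ft³/s
Q = Σ qᵢ = 172.8 ft³/s

173 ft³/s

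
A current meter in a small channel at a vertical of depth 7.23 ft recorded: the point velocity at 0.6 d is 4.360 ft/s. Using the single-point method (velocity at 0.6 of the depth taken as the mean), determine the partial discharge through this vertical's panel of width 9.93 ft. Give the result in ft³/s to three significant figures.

v̄ = v₀.₆ = 4.360 ft/s
q = v̄ × d × w = 4.360 × 7.23 × 9.93 = 313.0 ft³/s

313 ft³/s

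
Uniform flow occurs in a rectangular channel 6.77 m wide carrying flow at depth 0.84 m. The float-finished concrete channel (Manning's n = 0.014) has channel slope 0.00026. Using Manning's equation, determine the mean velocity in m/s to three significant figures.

0.885 m/s

A = b·y = 6.77 × 0.84 = 5.687 m²
P = b + 2y = 6.77 + 2×0.84 = 8.450 m
R = A/P = 5.687/8.450 = 0.6730 m
Q = (1/n)·A·R^(2/3)·S^(1/2) = (1/0.014) × 5.687 × 0.6730^(2/3) × 0.00026^(1/2) = 5.030 m³/s
V = Q/A = 5.030/5.687 = 0.8845 m/s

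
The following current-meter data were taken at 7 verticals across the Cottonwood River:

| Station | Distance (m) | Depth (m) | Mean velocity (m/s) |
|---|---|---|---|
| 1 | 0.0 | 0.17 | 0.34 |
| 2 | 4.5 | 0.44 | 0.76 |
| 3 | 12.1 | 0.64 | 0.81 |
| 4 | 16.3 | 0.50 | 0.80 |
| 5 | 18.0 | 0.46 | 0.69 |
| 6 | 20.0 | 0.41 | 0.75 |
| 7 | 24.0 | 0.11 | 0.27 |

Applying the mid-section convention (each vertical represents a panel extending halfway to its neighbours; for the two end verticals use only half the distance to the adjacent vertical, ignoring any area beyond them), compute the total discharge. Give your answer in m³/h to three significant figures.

w_1 = (4.5 − 0.0)/2 = 2.25 m; q_1 = 0.34 × 0.17 × 2.25 = 0.1301 m³/s
w_2 = (12.1 − 0.0)/2 = 6.05 m; q_2 = 0.76 × 0.44 × 6.05 = 2.023 m³/s
w_3 = (16.3 − 4.5)/2 = 5.9 m; q_3 = 0.81 × 0.64 × 5.9 = 3.059 m³/s
w_4 = (18.0 − 12.1)/2 = 2.95 m; q_4 = 0.80 × 0.50 × 2.95 = 1.180 m³/s
w_5 = (20.0 − 16.3)/2 = 1.85 m; q_5 = 0.69 × 0.46 × 1.85 = 0.5872 m³/s
w_6 = (24.0 − 18.0)/2 = 3 m; q_6 = 0.75 × 0.41 × 3 = 0.9225 m³/s
w_7 = (24.0 − 20.0)/2 = 2 m; q_7 = 0.27 × 0.11 × 2 = 0.05940 m³/s
Q = Σ qᵢ = 7.961 m³/s
= 7.961 × 3600 = 28660 m³/h

28700 m³/h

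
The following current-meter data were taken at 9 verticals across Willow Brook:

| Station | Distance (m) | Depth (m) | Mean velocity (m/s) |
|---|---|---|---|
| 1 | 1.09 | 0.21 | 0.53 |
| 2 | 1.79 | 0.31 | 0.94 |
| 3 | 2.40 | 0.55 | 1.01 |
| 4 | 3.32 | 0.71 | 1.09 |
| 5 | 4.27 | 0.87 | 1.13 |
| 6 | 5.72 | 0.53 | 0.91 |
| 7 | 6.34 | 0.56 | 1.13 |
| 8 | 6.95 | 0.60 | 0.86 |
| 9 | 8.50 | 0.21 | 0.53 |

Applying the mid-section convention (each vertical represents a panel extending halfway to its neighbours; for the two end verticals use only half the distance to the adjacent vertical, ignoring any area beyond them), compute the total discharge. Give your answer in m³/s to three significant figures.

4.09 m³/s

w_1 = (1.79 − 1.09)/2 = 0.35 m; q_1 = 0.53 × 0.21 × 0.35 = 0.03896 m³/s
w_2 = (2.40 − 1.09)/2 = 0.655 m; q_2 = 0.94 × 0.31 × 0.655 = 0.1909 m³/s
w_3 = (3.32 − 1.79)/2 = 0.765 m; q_3 = 1.01 × 0.55 × 0.765 = 0.4250 m³/s
w_4 = (4.27 − 2.40)/2 = 0.935 m; q_4 = 1.09 × 0.71 × 0.935 = 0.7236 m³/s
w_5 = (5.72 − 3.32)/2 = 1.2 m; q_5 = 1.13 × 0.87 × 1.2 = 1.180 m³/s
w_6 = (6.34 − 4.27)/2 = 1.035 m; q_6 = 0.91 × 0.53 × 1.035 = 0.4992 m³/s
w_7 = (6.95 − 5.72)/2 = 0.615 m; q_7 = 1.13 × 0.56 × 0.615 = 0.3892 m³/s
w_8 = (8.50 − 6.34)/2 = 1.08 m; q_8 = 0.86 × 0.60 × 1.08 = 0.5573 m³/s
w_9 = (8.50 − 6.95)/2 = 0.775 m; q_9 = 0.53 × 0.21 × 0.775 = 0.08626 m³/s
Q = Σ qᵢ = 4.090 m³/s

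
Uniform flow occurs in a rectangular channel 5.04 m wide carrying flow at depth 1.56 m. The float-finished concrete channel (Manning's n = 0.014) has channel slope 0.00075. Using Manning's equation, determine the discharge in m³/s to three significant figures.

15.0 m³/s

A = b·y = 5.04 × 1.56 = 7.862 m²
P = b + 2y = 5.04 + 2×1.56 = 8.160 m
R = A/P = 7.862/8.160 = 0.9635 m
Q = (1/n)·A·R^(2/3)·S^(1/2) = (1/0.014) × 7.862 × 0.9635^(2/3) × 0.00075^(1/2) = 15.00 m³/s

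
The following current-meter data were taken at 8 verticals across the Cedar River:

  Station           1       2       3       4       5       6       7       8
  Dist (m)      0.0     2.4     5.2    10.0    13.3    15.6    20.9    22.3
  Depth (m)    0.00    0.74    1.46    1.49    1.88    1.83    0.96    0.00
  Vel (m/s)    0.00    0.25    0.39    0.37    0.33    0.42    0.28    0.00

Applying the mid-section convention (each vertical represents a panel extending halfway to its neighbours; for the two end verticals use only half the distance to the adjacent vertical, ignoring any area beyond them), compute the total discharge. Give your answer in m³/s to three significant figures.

w_2 = (5.2 − 0.0)/2 = 2.6 m; q_2 = 0.25 × 0.74 × 2.6 = 0.4810 m³/s
w_3 = (10.0 − 2.4)/2 = 3.8 m; q_3 = 0.39 × 1.46 × 3.8 = 2.164 m³/s
w_4 = (13.3 − 5.2)/2 = 4.05 m; q_4 = 0.37 × 1.49 × 4.05 = 2.233 m³/s
w_5 = (15.6 − 10.0)/2 = 2.8 m; q_5 = 0.33 × 1.88 × 2.8 = 1.737 m³/s
w_6 = (20.9 − 13.3)/2 = 3.8 m; q_6 = 0.42 × 1.83 × 3.8 = 2.921 m³/s
w_7 = (22.3 − 15.6)/2 = 3.35 m; q_7 = 0.28 × 0.96 × 3.35 = 0.9005 m³/s
Stations 1, 8 contribute zero (depth or velocity is 0).
Q = Σ qᵢ = 10.44 m³/s

10.4 m³/s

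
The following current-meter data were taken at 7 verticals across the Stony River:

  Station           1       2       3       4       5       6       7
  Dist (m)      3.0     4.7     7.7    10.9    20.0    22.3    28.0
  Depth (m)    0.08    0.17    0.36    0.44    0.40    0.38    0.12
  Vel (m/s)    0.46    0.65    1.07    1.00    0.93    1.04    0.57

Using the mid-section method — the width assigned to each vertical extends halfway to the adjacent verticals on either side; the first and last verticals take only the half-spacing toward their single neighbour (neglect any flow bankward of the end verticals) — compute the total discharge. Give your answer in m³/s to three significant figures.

8.09 m³/s

w_1 = (4.7 − 3.0)/2 = 0.85 m; q_1 = 0.46 × 0.08 × 0.85 = 0.03128 m³/s
w_2 = (7.7 − 3.0)/2 = 2.35 m; q_2 = 0.65 × 0.17 × 2.35 = 0.2597 m³/s
w_3 = (10.9 − 4.7)/2 = 3.1 m; q_3 = 1.07 × 0.36 × 3.1 = 1.194 m³/s
w_4 = (20.0 − 7.7)/2 = 6.15 m; q_4 = 1.00 × 0.44 × 6.15 = 2.706 m³/s
w_5 = (22.3 − 10.9)/2 = 5.7 m; q_5 = 0.93 × 0.40 × 5.7 = 2.120 m³/s
w_6 = (28.0 − 20.0)/2 = 4 m; q_6 = 1.04 × 0.38 × 4 = 1.581 m³/s
w_7 = (28.0 − 22.3)/2 = 2.85 m; q_7 = 0.57 × 0.12 × 2.85 = 0.1949 m³/s
Q = Σ qᵢ = 8.087 m³/s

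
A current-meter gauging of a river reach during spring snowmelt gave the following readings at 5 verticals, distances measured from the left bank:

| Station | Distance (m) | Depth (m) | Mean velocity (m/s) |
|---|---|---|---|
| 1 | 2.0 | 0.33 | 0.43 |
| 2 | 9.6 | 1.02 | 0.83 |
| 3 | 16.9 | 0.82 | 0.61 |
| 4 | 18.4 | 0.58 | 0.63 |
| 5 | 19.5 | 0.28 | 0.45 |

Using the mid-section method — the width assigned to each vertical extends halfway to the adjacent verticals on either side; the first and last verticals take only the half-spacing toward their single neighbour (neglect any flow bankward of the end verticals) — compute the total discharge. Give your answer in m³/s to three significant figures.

9.59 m³/s

w_1 = (9.6 − 2.0)/2 = 3.8 m; q_1 = 0.43 × 0.33 × 3.8 = 0.5392 m³/s
w_2 = (16.9 − 2.0)/2 = 7.45 m; q_2 = 0.83 × 1.02 × 7.45 = 6.307 m³/s
w_3 = (18.4 − 9.6)/2 = 4.4 m; q_3 = 0.61 × 0.82 × 4.4 = 2.201 m³/s
w_4 = (19.5 − 16.9)/2 = 1.3 m; q_4 = 0.63 × 0.58 × 1.3 = 0.4750 m³/s
w_5 = (19.5 − 18.4)/2 = 0.55 m; q_5 = 0.45 × 0.28 × 0.55 = 0.06930 m³/s
Q = Σ qᵢ = 9.592 m³/s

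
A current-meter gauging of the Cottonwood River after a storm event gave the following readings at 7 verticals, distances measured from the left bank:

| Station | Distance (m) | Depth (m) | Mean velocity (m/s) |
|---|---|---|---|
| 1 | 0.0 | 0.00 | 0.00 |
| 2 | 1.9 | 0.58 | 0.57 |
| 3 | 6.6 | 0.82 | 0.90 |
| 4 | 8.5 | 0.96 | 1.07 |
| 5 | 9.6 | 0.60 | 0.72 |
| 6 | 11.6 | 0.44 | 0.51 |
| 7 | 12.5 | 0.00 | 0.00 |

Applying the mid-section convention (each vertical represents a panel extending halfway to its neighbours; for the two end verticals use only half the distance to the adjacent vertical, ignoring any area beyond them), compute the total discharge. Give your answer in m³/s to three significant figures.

w_2 = (6.6 − 0.0)/2 = 3.3 m; q_2 = 0.57 × 0.58 × 3.3 = 1.091 m³/s
w_3 = (8.5 − 1.9)/2 = 3.3 m; q_3 = 0.90 × 0.82 × 3.3 = 2.435 m³/s
w_4 = (9.6 − 6.6)/2 = 1.5 m; q_4 = 1.07 × 0.96 × 1.5 = 1.541 m³/s
w_5 = (11.6 − 8.5)/2 = 1.55 m; q_5 = 0.72 × 0.60 × 1.55 = 0.6696 m³/s
w_6 = (12.5 − 9.6)/2 = 1.45 m; q_6 = 0.51 × 0.44 × 1.45 = 0.3254 m³/s
Stations 1, 7 contribute zero (depth or velocity is 0).
Q = Σ qᵢ = 6.062 m³/s

6.06 m³/s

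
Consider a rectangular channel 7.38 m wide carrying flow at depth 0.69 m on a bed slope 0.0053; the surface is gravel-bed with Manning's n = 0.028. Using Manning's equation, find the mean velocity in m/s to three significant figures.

1.81 m/s

A = b·y = 7.38 × 0.69 = 5.092 m²
P = b + 2y = 7.38 + 2×0.69 = 8.760 m
R = A/P = 5.092/8.760 = 0.5813 m
Q = (1/n)·A·R^(2/3)·S^(1/2) = (1/0.028) × 5.092 × 0.5813^(2/3) × 0.0053^(1/2) = 9.222 m³/s
V = Q/A = 9.222/5.092 = 1.811 m/s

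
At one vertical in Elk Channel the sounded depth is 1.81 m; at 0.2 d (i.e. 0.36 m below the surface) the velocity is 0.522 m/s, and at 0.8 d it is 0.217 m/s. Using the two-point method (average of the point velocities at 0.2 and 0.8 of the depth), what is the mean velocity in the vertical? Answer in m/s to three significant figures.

v̄ = (0.522 + 0.217) / 2 = 0.3695 m/s

0.370 m/s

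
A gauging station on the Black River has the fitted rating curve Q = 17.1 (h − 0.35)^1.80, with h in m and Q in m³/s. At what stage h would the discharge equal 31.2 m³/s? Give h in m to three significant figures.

h − h₀ = (Q/C)^(1/b) = (31.2/17.1)^(1/1.80) = 1.397 m
h = 0.35 + 1.397 = 1.747 m

1.75 m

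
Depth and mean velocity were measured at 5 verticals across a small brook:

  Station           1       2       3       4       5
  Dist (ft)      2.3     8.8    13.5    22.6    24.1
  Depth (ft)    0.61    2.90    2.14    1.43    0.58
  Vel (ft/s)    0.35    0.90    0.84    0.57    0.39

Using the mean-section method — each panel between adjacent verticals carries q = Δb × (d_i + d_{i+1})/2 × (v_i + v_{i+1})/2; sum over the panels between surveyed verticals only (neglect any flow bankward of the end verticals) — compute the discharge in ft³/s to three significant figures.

Panel 1-2: Δb = 6.5 ft, d̄ = (0.61+2.90)/2 = 1.755, v̄ = (0.35+0.90)/2 = 0.625 → q = 6.5×1.755×0.625 = 7.130 ft³/s
Panel 2-3: Δb = 4.7 ft, d̄ = (2.90+2.14)/2 = 2.52, v̄ = (0.90+0.84)/2 = 0.87 → q = 4.7×2.52×0.87 = 10.30 ft³/s
Panel 3-4: Δb = 9.1 ft, d̄ = (2.14+1.43)/2 = 1.785, v̄ = (0.84+0.57)/2 = 0.705 → q = 9.1×1.785×0.705 = 11.45 ft³/s
Panel 4-5: Δb = 1.5 ft, d̄ = (1.43+0.58)/2 = 1.005, v̄ = (0.57+0.39)/2 = 0.48 → q = 1.5×1.005×0.48 = 0.7236 ft³/s
Q = Σ q = 29.61 ft³/s

29.6 ft³/s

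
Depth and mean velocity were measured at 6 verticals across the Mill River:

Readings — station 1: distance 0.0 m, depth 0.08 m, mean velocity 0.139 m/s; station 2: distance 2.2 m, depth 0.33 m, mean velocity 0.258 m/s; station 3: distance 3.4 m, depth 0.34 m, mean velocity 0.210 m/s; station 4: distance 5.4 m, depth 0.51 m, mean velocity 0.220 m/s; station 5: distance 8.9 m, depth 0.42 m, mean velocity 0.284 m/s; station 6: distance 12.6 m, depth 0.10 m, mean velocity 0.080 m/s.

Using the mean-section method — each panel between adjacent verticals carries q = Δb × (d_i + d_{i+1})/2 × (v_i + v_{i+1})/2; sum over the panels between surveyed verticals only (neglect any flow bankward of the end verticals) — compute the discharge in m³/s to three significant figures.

Panel 1-2: Δb = 2.2 m, d̄ = (0.08+0.33)/2 = 0.205, v̄ = (0.139+0.258)/2 = 0.1985 → q = 2.2×0.205×0.1985 = 0.08952 m³/s
Panel 2-3: Δb = 1.2 m, d̄ = (0.33+0.34)/2 = 0.335, v̄ = (0.258+0.210)/2 = 0.234 → q = 1.2×0.335×0.234 = 0.09407 m³/s
Panel 3-4: Δb = 2 m, d̄ = (0.34+0.51)/2 = 0.425, v̄ = (0.210+0.220)/2 = 0.215 → q = 2×0.425×0.215 = 0.1828 m³/s
Panel 4-5: Δb = 3.5 m, d̄ = (0.51+0.42)/2 = 0.465, v̄ = (0.220+0.284)/2 = 0.252 → q = 3.5×0.465×0.252 = 0.4101 m³/s
Panel 5-6: Δb = 3.7 m, d̄ = (0.42+0.10)/2 = 0.26, v̄ = (0.284+0.080)/2 = 0.182 → q = 3.7×0.26×0.182 = 0.1751 m³/s
Q = Σ q = 0.9516 m³/s

0.952 m³/s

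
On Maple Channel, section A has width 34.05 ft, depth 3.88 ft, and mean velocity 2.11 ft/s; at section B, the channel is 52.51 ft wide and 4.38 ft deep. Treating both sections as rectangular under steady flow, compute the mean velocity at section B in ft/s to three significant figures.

1.21 ft/s

Q = A₁V₁ = (34.05×3.88) × 2.11 = 278.8 ft³/s
A₂ = 52.51 × 4.38 = 230.0 ft²
V₂ = Q/A₂ = 278.8/230.0 = 1.212 ft/s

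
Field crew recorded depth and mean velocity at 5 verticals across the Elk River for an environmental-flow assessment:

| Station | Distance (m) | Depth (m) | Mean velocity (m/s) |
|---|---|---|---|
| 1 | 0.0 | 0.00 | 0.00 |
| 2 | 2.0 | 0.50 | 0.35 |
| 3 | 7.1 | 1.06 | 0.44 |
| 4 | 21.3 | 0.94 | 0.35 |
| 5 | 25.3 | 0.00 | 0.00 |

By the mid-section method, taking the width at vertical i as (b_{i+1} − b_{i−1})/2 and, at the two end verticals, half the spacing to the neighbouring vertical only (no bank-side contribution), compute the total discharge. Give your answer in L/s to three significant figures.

w_2 = (7.1 − 0.0)/2 = 3.55 m; q_2 = 0.35 × 0.50 × 3.55 = 0.6213 m³/s
w_3 = (21.3 − 2.0)/2 = 9.65 m; q_3 = 0.44 × 1.06 × 9.65 = 4.501 m³/s
w_4 = (25.3 − 7.1)/2 = 9.1 m; q_4 = 0.35 × 0.94 × 9.1 = 2.994 m³/s
Stations 1, 5 contribute zero (depth or velocity is 0).
Q = Σ qᵢ = 8.116 m³/s
= 8.116 × 1000 = 8116 L/s

8120 L/s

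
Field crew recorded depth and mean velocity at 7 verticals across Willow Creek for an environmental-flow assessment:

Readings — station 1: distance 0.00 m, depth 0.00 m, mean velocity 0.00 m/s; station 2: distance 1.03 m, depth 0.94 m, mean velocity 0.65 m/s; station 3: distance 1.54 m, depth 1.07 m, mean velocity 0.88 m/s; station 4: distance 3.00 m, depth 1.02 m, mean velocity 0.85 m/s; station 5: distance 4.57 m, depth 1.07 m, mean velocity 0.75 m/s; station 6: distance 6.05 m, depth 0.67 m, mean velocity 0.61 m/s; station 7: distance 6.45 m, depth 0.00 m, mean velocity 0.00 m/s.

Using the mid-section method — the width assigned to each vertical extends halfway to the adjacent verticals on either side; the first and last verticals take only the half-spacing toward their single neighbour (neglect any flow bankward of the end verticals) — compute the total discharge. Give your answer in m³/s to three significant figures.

w_2 = (1.54 − 0.00)/2 = 0.77 m; q_2 = 0.65 × 0.94 × 0.77 = 0.4705 m³/s
w_3 = (3.00 − 1.03)/2 = 0.985 m; q_3 = 0.88 × 1.07 × 0.985 = 0.9275 m³/s
w_4 = (4.57 − 1.54)/2 = 1.515 m; q_4 = 0.85 × 1.02 × 1.515 = 1.314 m³/s
w_5 = (6.05 − 3.00)/2 = 1.525 m; q_5 = 0.75 × 1.07 × 1.525 = 1.224 m³/s
w_6 = (6.45 − 4.57)/2 = 0.94 m; q_6 = 0.61 × 0.67 × 0.94 = 0.3842 m³/s
Stations 1, 7 contribute zero (depth or velocity is 0).
Q = Σ qᵢ = 4.319 m³/s

4.32 m³/s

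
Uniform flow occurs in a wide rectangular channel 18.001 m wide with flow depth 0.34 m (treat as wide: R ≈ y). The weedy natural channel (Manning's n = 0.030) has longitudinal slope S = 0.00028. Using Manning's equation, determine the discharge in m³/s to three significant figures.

A = b·y = 18.001 × 0.34 = 6.120 m²
Wide channel: R ≈ y = 0.34 m
Q = (1/n)·A·R^(2/3)·S^(1/2) = (1/0.030) × 6.120 × 0.3400^(2/3) × 0.00028^(1/2) = 1.663 m³/s

1.66 m³/s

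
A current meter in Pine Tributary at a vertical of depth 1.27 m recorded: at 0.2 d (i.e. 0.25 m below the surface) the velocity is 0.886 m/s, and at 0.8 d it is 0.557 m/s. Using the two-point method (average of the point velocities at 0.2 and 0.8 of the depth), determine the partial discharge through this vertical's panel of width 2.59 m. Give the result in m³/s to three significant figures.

2.37 m³/s

v̄ = (0.886 + 0.557) / 2 = 0.7215 m/s
q = v̄ × d × w = 0.7215 × 1.27 × 2.59 = 2.373 m³/s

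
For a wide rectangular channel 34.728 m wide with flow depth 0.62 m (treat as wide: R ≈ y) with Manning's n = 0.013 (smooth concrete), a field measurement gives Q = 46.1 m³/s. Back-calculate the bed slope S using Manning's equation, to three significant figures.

0.00147

A = b·y = 34.728 × 0.62 = 21.53 m²
Wide channel: R ≈ y = 0.62 m
S = (Q·n / (1·A·R^(2/3)))² = (46.1×0.013 / (1×21.53×0.7271))² = 0.001465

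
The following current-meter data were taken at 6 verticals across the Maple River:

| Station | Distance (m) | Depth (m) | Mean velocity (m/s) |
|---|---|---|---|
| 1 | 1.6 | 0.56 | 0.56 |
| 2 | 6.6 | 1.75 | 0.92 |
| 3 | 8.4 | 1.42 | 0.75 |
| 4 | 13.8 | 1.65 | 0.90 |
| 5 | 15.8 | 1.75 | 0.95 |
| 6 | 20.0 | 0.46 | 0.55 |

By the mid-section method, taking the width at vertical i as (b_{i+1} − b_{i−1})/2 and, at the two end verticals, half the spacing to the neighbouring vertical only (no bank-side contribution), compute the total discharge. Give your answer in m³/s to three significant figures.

21.3 m³/s

w_1 = (6.6 − 1.6)/2 = 2.5 m; q_1 = 0.56 × 0.56 × 2.5 = 0.7840 m³/s
w_2 = (8.4 − 1.6)/2 = 3.4 m; q_2 = 0.92 × 1.75 × 3.4 = 5.474 m³/s
w_3 = (13.8 − 6.6)/2 = 3.6 m; q_3 = 0.75 × 1.42 × 3.6 = 3.834 m³/s
w_4 = (15.8 − 8.4)/2 = 3.7 m; q_4 = 0.90 × 1.65 × 3.7 = 5.495 m³/s
w_5 = (20.0 − 13.8)/2 = 3.1 m; q_5 = 0.95 × 1.75 × 3.1 = 5.154 m³/s
w_6 = (20.0 − 15.8)/2 = 2.1 m; q_6 = 0.55 × 0.46 × 2.1 = 0.5313 m³/s
Q = Σ qᵢ = 21.27 m³/s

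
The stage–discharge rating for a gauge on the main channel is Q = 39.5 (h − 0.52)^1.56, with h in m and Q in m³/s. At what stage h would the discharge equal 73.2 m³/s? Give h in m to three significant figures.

2.01 m

h − h₀ = (Q/C)^(1/b) = (73.2/39.5)^(1/1.56) = 1.485 m
h = 0.52 + 1.485 = 2.005 m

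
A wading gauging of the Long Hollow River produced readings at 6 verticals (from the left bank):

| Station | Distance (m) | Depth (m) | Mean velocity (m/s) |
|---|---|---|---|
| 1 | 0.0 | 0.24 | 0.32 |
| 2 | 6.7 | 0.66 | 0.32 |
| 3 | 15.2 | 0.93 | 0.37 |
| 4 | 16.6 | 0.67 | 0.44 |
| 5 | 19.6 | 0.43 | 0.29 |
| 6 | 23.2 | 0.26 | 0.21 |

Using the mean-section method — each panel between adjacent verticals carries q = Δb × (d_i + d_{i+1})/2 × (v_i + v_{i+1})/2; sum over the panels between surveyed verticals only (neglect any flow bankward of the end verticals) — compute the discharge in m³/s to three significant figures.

4.66 m³/s

Panel 1-2: Δb = 6.7 m, d̄ = (0.24+0.66)/2 = 0.45, v̄ = (0.32+0.32)/2 = 0.32 → q = 6.7×0.45×0.32 = 0.9648 m³/s
Panel 2-3: Δb = 8.5 m, d̄ = (0.66+0.93)/2 = 0.795, v̄ = (0.32+0.37)/2 = 0.345 → q = 8.5×0.795×0.345 = 2.331 m³/s
Panel 3-4: Δb = 1.4 m, d̄ = (0.93+0.67)/2 = 0.8, v̄ = (0.37+0.44)/2 = 0.405 → q = 1.4×0.8×0.405 = 0.4536 m³/s
Panel 4-5: Δb = 3 m, d̄ = (0.67+0.43)/2 = 0.55, v̄ = (0.44+0.29)/2 = 0.365 → q = 3×0.55×0.365 = 0.6023 m³/s
Panel 5-6: Δb = 3.6 m, d̄ = (0.43+0.26)/2 = 0.345, v̄ = (0.29+0.21)/2 = 0.25 → q = 3.6×0.345×0.25 = 0.3105 m³/s
Q = Σ q = 4.662 m³/s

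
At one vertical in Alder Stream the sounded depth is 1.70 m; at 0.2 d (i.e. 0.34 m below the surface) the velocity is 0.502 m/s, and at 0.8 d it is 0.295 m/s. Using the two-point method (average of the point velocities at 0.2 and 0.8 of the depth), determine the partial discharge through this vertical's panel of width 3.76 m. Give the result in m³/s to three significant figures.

v̄ = (0.502 + 0.295) / 2 = 0.3985 m/s
q = v̄ × d × w = 0.3985 × 1.70 × 3.76 = 2.547 m³/s

2.55 m³/s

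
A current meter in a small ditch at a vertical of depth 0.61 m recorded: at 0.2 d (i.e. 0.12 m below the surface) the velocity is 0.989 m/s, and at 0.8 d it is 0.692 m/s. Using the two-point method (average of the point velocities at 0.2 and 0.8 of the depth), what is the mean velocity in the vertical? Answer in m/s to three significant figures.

0.841 m/s

v̄ = (0.989 + 0.692) / 2 = 0.8405 m/s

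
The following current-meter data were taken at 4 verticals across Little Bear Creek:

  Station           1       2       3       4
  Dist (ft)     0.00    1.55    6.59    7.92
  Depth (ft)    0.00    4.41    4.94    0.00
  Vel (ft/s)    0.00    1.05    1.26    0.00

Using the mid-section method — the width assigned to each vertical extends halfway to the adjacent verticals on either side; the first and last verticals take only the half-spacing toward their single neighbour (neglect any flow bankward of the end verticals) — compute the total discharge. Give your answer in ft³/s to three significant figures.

35.1 ft³/s

w_2 = (6.59 − 0.00)/2 = 3.295 ft; q_2 = 1.05 × 4.41 × 3.295 = 15.26 ft³/s
w_3 = (7.92 − 1.55)/2 = 3.185 ft; q_3 = 1.26 × 4.94 × 3.185 = 19.82 ft³/s
Stations 1, 4 contribute zero (depth or velocity is 0).
Q = Σ qᵢ = 35.08 ft³/s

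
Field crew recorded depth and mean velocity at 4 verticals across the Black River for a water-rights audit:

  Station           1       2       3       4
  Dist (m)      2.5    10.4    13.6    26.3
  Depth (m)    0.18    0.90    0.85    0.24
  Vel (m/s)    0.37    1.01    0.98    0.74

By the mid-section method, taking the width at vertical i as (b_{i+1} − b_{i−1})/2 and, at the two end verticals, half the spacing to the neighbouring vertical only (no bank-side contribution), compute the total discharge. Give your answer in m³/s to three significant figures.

w_1 = (10.4 − 2.5)/2 = 3.95 m; q_1 = 0.37 × 0.18 × 3.95 = 0.2631 m³/s
w_2 = (13.6 − 2.5)/2 = 5.55 m; q_2 = 1.01 × 0.90 × 5.55 = 5.045 m³/s
w_3 = (26.3 − 10.4)/2 = 7.95 m; q_3 = 0.98 × 0.85 × 7.95 = 6.622 m³/s
w_4 = (26.3 − 13.6)/2 = 6.35 m; q_4 = 0.74 × 0.24 × 6.35 = 1.128 m³/s
Q = Σ qᵢ = 13.06 m³/s

13.1 m³/s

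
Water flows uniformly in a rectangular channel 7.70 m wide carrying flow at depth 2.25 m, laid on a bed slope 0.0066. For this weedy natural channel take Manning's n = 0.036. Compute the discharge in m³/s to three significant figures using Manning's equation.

49.4 m³/s

A = b·y = 7.70 × 2.25 = 17.33 m²
P = b + 2y = 7.70 + 2×2.25 = 12.20 m
R = A/P = 17.33/12.20 = 1.420 m
Q = (1/n)·A·R^(2/3)·S^(1/2) = (1/0.036) × 17.33 × 1.420^(2/3) × 0.0066^(1/2) = 49.40 m³/s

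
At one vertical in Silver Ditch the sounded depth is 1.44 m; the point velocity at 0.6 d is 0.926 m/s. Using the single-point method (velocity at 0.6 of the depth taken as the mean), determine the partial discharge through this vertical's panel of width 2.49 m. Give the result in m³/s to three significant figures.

v̄ = v₀.₆ = 0.926 m/s
q = v̄ × d × w = 0.9260 × 1.44 × 2.49 = 3.320 m³/s

3.32 m³/s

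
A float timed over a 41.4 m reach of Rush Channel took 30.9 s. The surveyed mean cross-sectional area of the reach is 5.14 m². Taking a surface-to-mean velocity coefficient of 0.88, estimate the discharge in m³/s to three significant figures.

6.06 m³/s

v_surface = L / t̄ = 41.4 / 30.9 = 1.340 m/s
v_mean = 0.88 × 1.340 = 1.179 m/s
Q = A × v_mean = 5.14 × 1.179 = 6.060 m³/s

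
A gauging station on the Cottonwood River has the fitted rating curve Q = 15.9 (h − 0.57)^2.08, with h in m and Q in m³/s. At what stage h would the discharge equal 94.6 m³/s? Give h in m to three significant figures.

h − h₀ = (Q/C)^(1/b) = (94.6/15.9)^(1/2.08) = 2.357 m
h = 0.57 + 2.357 = 2.927 m

2.93 m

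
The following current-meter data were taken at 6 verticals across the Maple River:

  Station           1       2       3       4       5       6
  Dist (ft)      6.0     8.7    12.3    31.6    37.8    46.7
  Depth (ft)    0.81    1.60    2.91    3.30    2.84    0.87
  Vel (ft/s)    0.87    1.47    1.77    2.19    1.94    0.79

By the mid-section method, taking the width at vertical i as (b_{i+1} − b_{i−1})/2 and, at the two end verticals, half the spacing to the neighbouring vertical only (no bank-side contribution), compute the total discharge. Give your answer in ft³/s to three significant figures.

w_1 = (8.7 − 6.0)/2 = 1.35 ft; q_1 = 0.87 × 0.81 × 1.35 = 0.9513 ft³/s
w_2 = (12.3 − 6.0)/2 = 3.15 ft; q_2 = 1.47 × 1.60 × 3.15 = 7.409 ft³/s
w_3 = (31.6 − 8.7)/2 = 11.45 ft; q_3 = 1.77 × 2.91 × 11.45 = 58.98 ft³/s
w_4 = (37.8 − 12.3)/2 = 12.75 ft; q_4 = 2.19 × 3.30 × 12.75 = 92.14 ft³/s
w_5 = (46.7 − 31.6)/2 = 7.55 ft; q_5 = 1.94 × 2.84 × 7.55 = 41.60 ft³/s
w_6 = (46.7 − 37.8)/2 = 4.45 ft; q_6 = 0.79 × 0.87 × 4.45 = 3.058 ft³/s
Q = Σ qᵢ = 204.1 ft³/s

204 ft³/s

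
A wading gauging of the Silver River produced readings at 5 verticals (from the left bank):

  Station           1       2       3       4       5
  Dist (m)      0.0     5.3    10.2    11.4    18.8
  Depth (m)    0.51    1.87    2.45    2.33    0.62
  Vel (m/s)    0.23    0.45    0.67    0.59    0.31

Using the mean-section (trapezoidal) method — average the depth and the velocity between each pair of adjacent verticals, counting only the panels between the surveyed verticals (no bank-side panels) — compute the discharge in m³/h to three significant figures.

Panel 1-2: Δb = 5.3 m, d̄ = (0.51+1.87)/2 = 1.19, v̄ = (0.23+0.45)/2 = 0.34 → q = 5.3×1.19×0.34 = 2.144 m³/s
Panel 2-3: Δb = 4.9 m, d̄ = (1.87+2.45)/2 = 2.16, v̄ = (0.45+0.67)/2 = 0.56 → q = 4.9×2.16×0.56 = 5.927 m³/s
Panel 3-4: Δb = 1.2 m, d̄ = (2.45+2.33)/2 = 2.39, v̄ = (0.67+0.59)/2 = 0.63 → q = 1.2×2.39×0.63 = 1.807 m³/s
Panel 4-5: Δb = 7.4 m, d̄ = (2.33+0.62)/2 = 1.475, v̄ = (0.59+0.31)/2 = 0.45 → q = 7.4×1.475×0.45 = 4.912 m³/s
Q = Σ q = 14.79 m³/s
= 14.79 × 3600 = 53240 m³/h

53200 m³/h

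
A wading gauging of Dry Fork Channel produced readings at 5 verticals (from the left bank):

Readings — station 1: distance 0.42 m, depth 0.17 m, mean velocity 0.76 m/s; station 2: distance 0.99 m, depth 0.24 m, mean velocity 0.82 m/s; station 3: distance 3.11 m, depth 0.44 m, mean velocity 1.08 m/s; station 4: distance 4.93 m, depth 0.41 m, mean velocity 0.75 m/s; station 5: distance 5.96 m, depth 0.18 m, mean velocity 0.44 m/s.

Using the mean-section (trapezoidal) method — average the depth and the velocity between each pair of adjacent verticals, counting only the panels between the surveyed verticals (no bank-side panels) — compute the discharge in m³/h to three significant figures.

Panel 1-2: Δb = 0.57 m, d̄ = (0.17+0.24)/2 = 0.205, v̄ = (0.76+0.82)/2 = 0.79 → q = 0.57×0.205×0.79 = 0.09231 m³/s
Panel 2-3: Δb = 2.12 m, d̄ = (0.24+0.44)/2 = 0.34, v̄ = (0.82+1.08)/2 = 0.95 → q = 2.12×0.34×0.95 = 0.6848 m³/s
Panel 3-4: Δb = 1.82 m, d̄ = (0.44+0.41)/2 = 0.425, v̄ = (1.08+0.75)/2 = 0.915 → q = 1.82×0.425×0.915 = 0.7078 m³/s
Panel 4-5: Δb = 1.03 m, d̄ = (0.41+0.18)/2 = 0.295, v̄ = (0.75+0.44)/2 = 0.595 → q = 1.03×0.295×0.595 = 0.1808 m³/s
Q = Σ q = 1.666 m³/s
= 1.666 × 3600 = 5996 m³/h

6000 m³/h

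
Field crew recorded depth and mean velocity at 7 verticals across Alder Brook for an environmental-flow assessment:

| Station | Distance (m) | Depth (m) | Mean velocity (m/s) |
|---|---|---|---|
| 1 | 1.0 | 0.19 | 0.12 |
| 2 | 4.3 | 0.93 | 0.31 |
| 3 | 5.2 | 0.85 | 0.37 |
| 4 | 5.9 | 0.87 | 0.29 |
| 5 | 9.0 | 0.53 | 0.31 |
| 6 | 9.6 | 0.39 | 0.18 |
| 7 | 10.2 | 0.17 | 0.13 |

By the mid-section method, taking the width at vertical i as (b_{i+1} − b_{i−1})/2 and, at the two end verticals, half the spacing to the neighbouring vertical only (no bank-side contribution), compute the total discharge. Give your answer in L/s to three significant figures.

1730 L/s

w_1 = (4.3 − 1.0)/2 = 1.65 m; q_1 = 0.12 × 0.19 × 1.65 = 0.03762 m³/s
w_2 = (5.2 − 1.0)/2 = 2.1 m; q_2 = 0.31 × 0.93 × 2.1 = 0.6054 m³/s
w_3 = (5.9 − 4.3)/2 = 0.8 m; q_3 = 0.37 × 0.85 × 0.8 = 0.2516 m³/s
w_4 = (9.0 − 5.2)/2 = 1.9 m; q_4 = 0.29 × 0.87 × 1.9 = 0.4794 m³/s
w_5 = (9.6 − 5.9)/2 = 1.85 m; q_5 = 0.31 × 0.53 × 1.85 = 0.3040 m³/s
w_6 = (10.2 − 9.0)/2 = 0.6 m; q_6 = 0.18 × 0.39 × 0.6 = 0.04212 m³/s
w_7 = (10.2 − 9.6)/2 = 0.3 m; q_7 = 0.13 × 0.17 × 0.3 = 0.006630 m³/s
Q = Σ qᵢ = 1.727 m³/s
= 1.727 × 1000 = 1727 L/s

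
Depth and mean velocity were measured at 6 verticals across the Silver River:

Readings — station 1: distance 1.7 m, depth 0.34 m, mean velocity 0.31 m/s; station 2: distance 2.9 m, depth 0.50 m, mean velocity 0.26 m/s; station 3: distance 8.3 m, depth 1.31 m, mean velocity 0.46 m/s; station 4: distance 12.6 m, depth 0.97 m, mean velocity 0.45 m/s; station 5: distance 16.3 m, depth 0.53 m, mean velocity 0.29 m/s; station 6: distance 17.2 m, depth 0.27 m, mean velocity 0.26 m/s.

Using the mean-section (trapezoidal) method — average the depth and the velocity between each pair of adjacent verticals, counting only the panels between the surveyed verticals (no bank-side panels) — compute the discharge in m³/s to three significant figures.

Panel 1-2: Δb = 1.2 m, d̄ = (0.34+0.50)/2 = 0.42, v̄ = (0.31+0.26)/2 = 0.285 → q = 1.2×0.42×0.285 = 0.1436 m³/s
Panel 2-3: Δb = 5.4 m, d̄ = (0.50+1.31)/2 = 0.905, v̄ = (0.26+0.46)/2 = 0.36 → q = 5.4×0.905×0.36 = 1.759 m³/s
Panel 3-4: Δb = 4.3 m, d̄ = (1.31+0.97)/2 = 1.14, v̄ = (0.46+0.45)/2 = 0.455 → q = 4.3×1.14×0.455 = 2.230 m³/s
Panel 4-5: Δb = 3.7 m, d̄ = (0.97+0.53)/2 = 0.75, v̄ = (0.45+0.29)/2 = 0.37 → q = 3.7×0.75×0.37 = 1.027 m³/s
Panel 5-6: Δb = 0.9 m, d̄ = (0.53+0.27)/2 = 0.4, v̄ = (0.29+0.26)/2 = 0.275 → q = 0.9×0.4×0.275 = 0.09900 m³/s
Q = Σ q = 5.259 m³/s

5.26 m³/s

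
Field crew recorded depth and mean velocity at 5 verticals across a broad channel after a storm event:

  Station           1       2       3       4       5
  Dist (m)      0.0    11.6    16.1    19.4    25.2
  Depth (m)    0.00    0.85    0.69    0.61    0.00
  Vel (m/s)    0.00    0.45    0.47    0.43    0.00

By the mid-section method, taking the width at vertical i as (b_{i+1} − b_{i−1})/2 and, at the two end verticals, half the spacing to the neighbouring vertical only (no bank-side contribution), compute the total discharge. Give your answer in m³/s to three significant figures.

w_2 = (16.1 − 0.0)/2 = 8.05 m; q_2 = 0.45 × 0.85 × 8.05 = 3.079 m³/s
w_3 = (19.4 − 11.6)/2 = 3.9 m; q_3 = 0.47 × 0.69 × 3.9 = 1.265 m³/s
w_4 = (25.2 − 16.1)/2 = 4.55 m; q_4 = 0.43 × 0.61 × 4.55 = 1.193 m³/s
Stations 1, 5 contribute zero (depth or velocity is 0).
Q = Σ qᵢ = 5.537 m³/s

5.54 m³/s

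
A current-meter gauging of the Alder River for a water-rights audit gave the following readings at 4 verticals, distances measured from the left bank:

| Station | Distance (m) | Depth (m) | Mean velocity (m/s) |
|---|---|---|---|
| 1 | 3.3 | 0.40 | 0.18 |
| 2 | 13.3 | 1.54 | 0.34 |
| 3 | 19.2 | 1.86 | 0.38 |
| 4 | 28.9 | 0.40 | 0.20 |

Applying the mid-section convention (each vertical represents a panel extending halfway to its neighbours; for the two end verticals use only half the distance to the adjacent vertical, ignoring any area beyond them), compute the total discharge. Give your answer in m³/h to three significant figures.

w_1 = (13.3 − 3.3)/2 = 5 m; q_1 = 0.18 × 0.40 × 5 = 0.3600 m³/s
w_2 = (19.2 − 3.3)/2 = 7.95 m; q_2 = 0.34 × 1.54 × 7.95 = 4.163 m³/s
w_3 = (28.9 − 13.3)/2 = 7.8 m; q_3 = 0.38 × 1.86 × 7.8 = 5.513 m³/s
w_4 = (28.9 − 19.2)/2 = 4.85 m; q_4 = 0.20 × 0.40 × 4.85 = 0.3880 m³/s
Q = Σ qᵢ = 10.42 m³/s
= 10.42 × 3600 = 37530 m³/h

37500 m³/h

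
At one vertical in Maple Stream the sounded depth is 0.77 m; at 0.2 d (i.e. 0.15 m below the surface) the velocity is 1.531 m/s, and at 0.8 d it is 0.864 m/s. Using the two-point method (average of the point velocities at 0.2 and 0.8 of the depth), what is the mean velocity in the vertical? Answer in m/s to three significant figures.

v̄ = (1.531 + 0.864) / 2 = 1.198 m/s

1.20 m/s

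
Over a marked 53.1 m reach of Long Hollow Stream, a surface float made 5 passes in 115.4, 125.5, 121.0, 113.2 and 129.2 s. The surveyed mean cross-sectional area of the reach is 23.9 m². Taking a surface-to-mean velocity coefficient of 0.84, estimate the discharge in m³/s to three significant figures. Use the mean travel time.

t̄ = (115.4 + 125.5 + 121.0 + 113.2 + 129.2) / 5 = 120.86 s
v_surface = L / t̄ = 53.1 / 120.86 = 0.4394 m/s
v_mean = 0.84 × 0.4394 = 0.3691 m/s
Q = A × v_mean = 23.9 × 0.3691 = 8.820 m³/s

8.82 m³/s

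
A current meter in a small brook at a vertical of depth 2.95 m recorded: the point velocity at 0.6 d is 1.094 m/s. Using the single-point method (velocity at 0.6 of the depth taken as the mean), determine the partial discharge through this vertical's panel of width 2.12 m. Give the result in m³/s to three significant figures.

v̄ = v₀.₆ = 1.094 m/s
q = v̄ × d × w = 1.094 × 2.95 × 2.12 = 6.842 m³/s

6.84 m³/s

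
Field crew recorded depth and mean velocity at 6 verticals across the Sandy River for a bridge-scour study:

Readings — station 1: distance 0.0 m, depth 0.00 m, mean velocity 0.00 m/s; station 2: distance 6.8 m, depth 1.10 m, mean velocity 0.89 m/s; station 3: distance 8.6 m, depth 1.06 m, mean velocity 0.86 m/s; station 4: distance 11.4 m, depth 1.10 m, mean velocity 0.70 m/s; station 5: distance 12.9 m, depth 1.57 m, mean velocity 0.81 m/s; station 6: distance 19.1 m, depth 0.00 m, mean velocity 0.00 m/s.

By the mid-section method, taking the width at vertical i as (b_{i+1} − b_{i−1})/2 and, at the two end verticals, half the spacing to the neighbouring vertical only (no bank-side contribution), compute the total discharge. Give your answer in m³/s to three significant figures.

w_2 = (8.6 − 0.0)/2 = 4.3 m; q_2 = 0.89 × 1.10 × 4.3 = 4.210 m³/s
w_3 = (11.4 − 6.8)/2 = 2.3 m; q_3 = 0.86 × 1.06 × 2.3 = 2.097 m³/s
w_4 = (12.9 − 8.6)/2 = 2.15 m; q_4 = 0.70 × 1.10 × 2.15 = 1.656 m³/s
w_5 = (19.1 − 11.4)/2 = 3.85 m; q_5 = 0.81 × 1.57 × 3.85 = 4.896 m³/s
Stations 1, 6 contribute zero (depth or velocity is 0).
Q = Σ qᵢ = 12.86 m³/s

12.9 m³/s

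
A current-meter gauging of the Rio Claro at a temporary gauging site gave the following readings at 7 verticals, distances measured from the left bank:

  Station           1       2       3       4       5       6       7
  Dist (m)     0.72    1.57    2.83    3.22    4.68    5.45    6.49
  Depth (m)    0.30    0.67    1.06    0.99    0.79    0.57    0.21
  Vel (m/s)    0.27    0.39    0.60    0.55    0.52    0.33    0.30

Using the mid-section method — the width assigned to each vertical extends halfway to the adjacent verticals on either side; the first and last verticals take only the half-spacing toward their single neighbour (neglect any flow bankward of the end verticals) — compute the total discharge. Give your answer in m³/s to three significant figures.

2.00 m³/s

w_1 = (1.57 − 0.72)/2 = 0.425 m; q_1 = 0.27 × 0.30 × 0.425 = 0.03443 m³/s
w_2 = (2.83 − 0.72)/2 = 1.055 m; q_2 = 0.39 × 0.67 × 1.055 = 0.2757 m³/s
w_3 = (3.22 − 1.57)/2 = 0.825 m; q_3 = 0.60 × 1.06 × 0.825 = 0.5247 m³/s
w_4 = (4.68 − 2.83)/2 = 0.925 m; q_4 = 0.55 × 0.99 × 0.925 = 0.5037 m³/s
w_5 = (5.45 − 3.22)/2 = 1.115 m; q_5 = 0.52 × 0.79 × 1.115 = 0.4580 m³/s
w_6 = (6.49 − 4.68)/2 = 0.905 m; q_6 = 0.33 × 0.57 × 0.905 = 0.1702 m³/s
w_7 = (6.49 − 5.45)/2 = 0.52 m; q_7 = 0.30 × 0.21 × 0.52 = 0.03276 m³/s
Q = Σ qᵢ = 1.999 m³/s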